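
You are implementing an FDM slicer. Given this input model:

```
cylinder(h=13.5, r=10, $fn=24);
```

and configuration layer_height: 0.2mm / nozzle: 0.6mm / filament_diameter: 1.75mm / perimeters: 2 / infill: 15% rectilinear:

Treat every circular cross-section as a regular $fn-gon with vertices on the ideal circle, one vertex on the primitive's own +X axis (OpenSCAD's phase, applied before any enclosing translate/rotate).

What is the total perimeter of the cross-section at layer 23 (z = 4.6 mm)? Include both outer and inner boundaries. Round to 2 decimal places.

62.65 mm

At z = 4.6 mm: the cylinder: section is a regular 24-gon, circumradius r=10 (perimeter = 2·24·10.000·sin(180°/24) = 62.65 mm). Overall, the cross-section is a single solid region. Total boundary length (outer) = 62.65 mm.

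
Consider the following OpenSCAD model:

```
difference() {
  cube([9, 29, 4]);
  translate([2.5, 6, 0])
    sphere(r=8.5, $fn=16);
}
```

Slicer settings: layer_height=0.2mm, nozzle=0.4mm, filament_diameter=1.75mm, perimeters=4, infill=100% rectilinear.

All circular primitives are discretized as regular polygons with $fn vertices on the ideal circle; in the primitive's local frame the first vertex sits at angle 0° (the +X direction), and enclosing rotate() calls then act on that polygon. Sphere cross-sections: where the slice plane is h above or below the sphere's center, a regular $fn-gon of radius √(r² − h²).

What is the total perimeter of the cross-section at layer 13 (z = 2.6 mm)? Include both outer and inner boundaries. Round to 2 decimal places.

At z = 2.6 mm: the cube is present — its section is the full 9×29 rectangle (perimeter 76.00 mm); the r=8.5 sphere at (2.5, 6) slices to a regular 16-gon of circumradius 8.093 (√(r²−h²) with h=2.6 from center) (perimeter = 2·16·8.093·sin(180°/16) = 50.52 mm); Subtracting the remaining from the first: starting from the 9×29 cube, the r=8.5 sphere at (2.5, 6) partially overlaps it — only the 118.32 mm² overlap (of its 200.50 mm²) is removed, clipping the outline — boundary = 57.64 mm. Overall, the cross-section has 2 separate islands. Total boundary length (outer) = 57.64 mm.

57.64 mm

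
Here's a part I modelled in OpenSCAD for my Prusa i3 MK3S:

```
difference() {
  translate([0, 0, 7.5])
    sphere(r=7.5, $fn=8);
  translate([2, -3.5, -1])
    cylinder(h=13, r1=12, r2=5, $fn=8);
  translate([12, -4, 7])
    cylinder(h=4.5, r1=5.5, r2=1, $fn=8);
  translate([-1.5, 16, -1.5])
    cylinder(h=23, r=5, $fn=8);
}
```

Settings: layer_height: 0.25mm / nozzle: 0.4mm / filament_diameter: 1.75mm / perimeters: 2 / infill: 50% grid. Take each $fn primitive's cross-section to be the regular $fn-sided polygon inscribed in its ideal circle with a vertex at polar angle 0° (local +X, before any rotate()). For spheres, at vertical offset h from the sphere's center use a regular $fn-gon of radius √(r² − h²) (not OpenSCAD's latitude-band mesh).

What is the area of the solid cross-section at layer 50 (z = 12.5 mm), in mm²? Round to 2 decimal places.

88.39 mm²

At z = 12.5 mm: the sphere: section is a regular 8-gon, circumradius = √(r²−h²) = √(7.5²−5²) = 5.590 (area = (8/2)·5.590²·sin(360°/8) = 88.39 mm²); the cone at (2, -3.5) is absent (z outside [-1, 12]); the cone at (12, -4) does not reach this height (z outside [7, 11.5]); the r=5 cylinder at (-1.5, 16) gives a regular 8-gon of circumradius 5 (constant along its height) (area = (8/2)·5.000²·sin(360°/8) = 70.71 mm²); Subtracting the remaining from the first: starting from the r=7.5 sphere (88.39 mm²), the r=5 cylinder at (-1.5, 16) misses the remaining region (no effect) — area = 88.39 mm². Overall, the cross-section is a single solid region. Net area = 88.39 mm².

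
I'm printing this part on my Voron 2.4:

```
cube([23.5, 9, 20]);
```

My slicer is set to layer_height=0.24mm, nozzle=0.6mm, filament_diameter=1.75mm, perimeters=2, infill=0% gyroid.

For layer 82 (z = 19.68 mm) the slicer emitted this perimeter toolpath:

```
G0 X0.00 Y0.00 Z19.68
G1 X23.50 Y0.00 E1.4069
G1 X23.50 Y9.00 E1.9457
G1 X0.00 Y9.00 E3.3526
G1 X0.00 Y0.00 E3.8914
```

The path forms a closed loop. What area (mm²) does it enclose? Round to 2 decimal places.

211.50 mm²

Apply the shoelace formula to the sequence of (X, Y) vertices; enclosed area = 211.50 mm².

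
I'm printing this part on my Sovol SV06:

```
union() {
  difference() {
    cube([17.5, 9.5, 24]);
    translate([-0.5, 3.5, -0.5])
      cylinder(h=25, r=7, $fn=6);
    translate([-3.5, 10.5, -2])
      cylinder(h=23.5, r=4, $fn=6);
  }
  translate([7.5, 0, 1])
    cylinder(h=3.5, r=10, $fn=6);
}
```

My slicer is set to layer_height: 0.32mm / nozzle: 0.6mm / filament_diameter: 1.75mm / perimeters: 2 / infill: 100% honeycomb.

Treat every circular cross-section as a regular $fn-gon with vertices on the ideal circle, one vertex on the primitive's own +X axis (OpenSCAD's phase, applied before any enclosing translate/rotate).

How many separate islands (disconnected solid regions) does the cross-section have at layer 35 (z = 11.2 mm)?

At z = 11.2 mm: the 17.5×9.5 cube contributes its full rectangle; the r=7 cylinder at (-0.5, 3.5) gives a regular 6-gon of circumradius 7 (constant along its height); the r=4 cylinder at (-3.5, 10.5) gives a regular 6-gon of circumradius 4 (constant along its height); After the difference (first − rest): starting from the 17.5×9.5 cube, the r=7 cylinder at (-0.5, 3.5) partially overlaps it — only the 47.82 mm² overlap (of its 127.31 mm²) is removed, clipping the outline; the r=4 cylinder at (-3.5, 10.5) misses the remaining region (no effect) — 1 connected region; the cylinder at (7.5, 0) does not reach this height (z outside [1, 4.5]); Merging all regions: only that combined region is present, so the union is just that shape — 1 connected region. Overall, the cross-section is a single solid region. Island count = 1.

1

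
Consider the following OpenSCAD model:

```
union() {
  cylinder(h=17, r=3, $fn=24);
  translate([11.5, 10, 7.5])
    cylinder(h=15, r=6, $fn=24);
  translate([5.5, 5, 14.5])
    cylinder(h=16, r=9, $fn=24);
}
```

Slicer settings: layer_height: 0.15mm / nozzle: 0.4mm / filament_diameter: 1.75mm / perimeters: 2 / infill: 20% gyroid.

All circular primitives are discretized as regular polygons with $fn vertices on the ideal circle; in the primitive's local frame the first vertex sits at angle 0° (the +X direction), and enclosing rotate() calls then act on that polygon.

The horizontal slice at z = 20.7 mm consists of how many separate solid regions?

1

At z = 20.7 mm: the cylinder is absent (z outside [0, 17]); the r=6 cylinder at (11.5, 10) gives a regular 24-gon of circumradius 6 (constant along its height); the r=9 cylinder at (5.5, 5) gives a regular 24-gon of circumradius 9 (constant along its height); Taking the union: the regions partially overlap (shared area 61.03 mm²), so overlapping operands fuse into one piece — 1 connected region. The result has 1 disconnected region.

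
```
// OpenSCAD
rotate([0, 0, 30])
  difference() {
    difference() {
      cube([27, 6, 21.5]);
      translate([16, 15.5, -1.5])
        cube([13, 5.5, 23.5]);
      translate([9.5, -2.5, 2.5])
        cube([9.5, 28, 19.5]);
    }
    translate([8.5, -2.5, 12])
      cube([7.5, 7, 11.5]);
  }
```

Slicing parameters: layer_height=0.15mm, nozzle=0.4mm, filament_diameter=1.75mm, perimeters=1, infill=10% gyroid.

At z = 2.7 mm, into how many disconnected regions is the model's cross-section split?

2

At z = 2.7 mm: the cube (footprint 27×6) is included at this height; the cube at (16, 15.5) (footprint 13×5.5) is included at this height; the cube at (9.5, -2.5) (footprint 9.5×28) is included at this height; Subtracting the remaining from the first: starting from the 27×6 cube, the 13×5.5 cube at (16, 15.5) misses the remaining region (no effect); the 9.5×28 cube at (9.5, -2.5) partially overlaps it — only the 57.00 mm² overlap (of its 266.00 mm²) is removed, clipping the outline — 2 connected regions; the cube at (8.5, -2.5) does not reach this height (z outside [12, 23.5]); Subtracting the remaining from the first: none of the subtracted shapes is present at this height, so that combined region is unchanged — 2 connected regions; (whole slice rotated 30° about Z — lengths, areas and connectivity unchanged). The result has 2 disconnected regions.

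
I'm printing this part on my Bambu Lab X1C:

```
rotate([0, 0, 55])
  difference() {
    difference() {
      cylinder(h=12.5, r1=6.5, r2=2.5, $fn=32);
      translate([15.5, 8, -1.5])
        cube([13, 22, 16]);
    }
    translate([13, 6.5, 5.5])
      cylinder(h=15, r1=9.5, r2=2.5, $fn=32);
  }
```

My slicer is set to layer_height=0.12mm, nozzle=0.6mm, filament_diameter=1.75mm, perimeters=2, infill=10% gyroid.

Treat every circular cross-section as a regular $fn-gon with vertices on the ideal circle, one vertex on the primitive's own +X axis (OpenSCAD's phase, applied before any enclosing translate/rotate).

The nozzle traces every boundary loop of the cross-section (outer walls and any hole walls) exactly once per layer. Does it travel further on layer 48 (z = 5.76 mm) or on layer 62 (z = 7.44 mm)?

layer 48 (z = 5.76 mm)

Layer 48 (z = 5.76): the cone (r1=6.5→r2=2.5) has section circumradius 4.657 here — a regular 32-gon (perimeter = 2·32·4.657·sin(180°/32) = 29.21 mm); the cube at (15.5, 8) (footprint 13×22) is included at this height (perimeter 70.00 mm); After the difference (first − rest): starting from the cone, the 13×22 cube at (15.5, 8) misses the remaining region (no effect) — boundary = 29.21 mm; the cone at (13, 6.5) contributes a regular 32-gon of circumradius 9.379 (interpolated between r1=9.5 and r2=2.5 at t=0.017) (perimeter = 2·32·9.379·sin(180°/32) = 58.83 mm); After the difference (first − rest): starting from that combined region, the cone at (13, 6.5) misses the remaining region (no effect) — boundary = 29.21 mm; (whole slice rotated 55° about Z — lengths, areas and connectivity unchanged). So its perimeter = 29.21 mm. Layer 62 (z = 7.44): the cone (r1=6.5→r2=2.5) has section circumradius 4.119 here — a regular 32-gon (perimeter = 2·32·4.119·sin(180°/32) = 25.84 mm); the cube at (15.5, 8) is present — its section is the full 13×22 rectangle (perimeter 70.00 mm); Subtracting the remaining from the first: starting from the cone, the 13×22 cube at (15.5, 8) misses the remaining region (no effect) — boundary = 25.84 mm; the cone at (13, 6.5) (r1=9.5→r2=2.5) has section circumradius 8.595 here — a regular 32-gon (perimeter = 2·32·8.595·sin(180°/32) = 53.92 mm); Taking the first minus the rest: starting from the result so far, the cone at (13, 6.5) misses the remaining region (no effect) — boundary = 25.84 mm; (rotated 55° about Z; rotation is an isometry so areas/perimeters/island counts are preserved). So its perimeter = 25.84 mm. Layer 48 is larger (29.21 vs 25.84 mm).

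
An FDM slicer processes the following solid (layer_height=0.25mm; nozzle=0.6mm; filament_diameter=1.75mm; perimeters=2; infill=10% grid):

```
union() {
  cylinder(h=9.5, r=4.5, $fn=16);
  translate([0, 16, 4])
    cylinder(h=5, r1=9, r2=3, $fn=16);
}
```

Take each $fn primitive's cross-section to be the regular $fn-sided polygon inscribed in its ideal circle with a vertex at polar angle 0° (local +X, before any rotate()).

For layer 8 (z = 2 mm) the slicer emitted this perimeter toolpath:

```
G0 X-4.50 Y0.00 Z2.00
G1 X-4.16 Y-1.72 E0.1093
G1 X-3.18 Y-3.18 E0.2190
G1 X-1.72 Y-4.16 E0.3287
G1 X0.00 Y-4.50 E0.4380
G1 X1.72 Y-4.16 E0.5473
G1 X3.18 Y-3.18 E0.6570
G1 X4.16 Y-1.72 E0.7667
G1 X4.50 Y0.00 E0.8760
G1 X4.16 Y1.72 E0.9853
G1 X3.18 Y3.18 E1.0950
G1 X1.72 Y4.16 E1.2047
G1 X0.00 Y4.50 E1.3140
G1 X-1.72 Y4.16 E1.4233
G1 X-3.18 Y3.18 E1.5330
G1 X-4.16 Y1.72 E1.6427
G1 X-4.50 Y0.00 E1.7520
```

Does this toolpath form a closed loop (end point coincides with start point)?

yes

Start point (G0): (-4.50, 0.00). End point (last G1): the path returns to the start — closed.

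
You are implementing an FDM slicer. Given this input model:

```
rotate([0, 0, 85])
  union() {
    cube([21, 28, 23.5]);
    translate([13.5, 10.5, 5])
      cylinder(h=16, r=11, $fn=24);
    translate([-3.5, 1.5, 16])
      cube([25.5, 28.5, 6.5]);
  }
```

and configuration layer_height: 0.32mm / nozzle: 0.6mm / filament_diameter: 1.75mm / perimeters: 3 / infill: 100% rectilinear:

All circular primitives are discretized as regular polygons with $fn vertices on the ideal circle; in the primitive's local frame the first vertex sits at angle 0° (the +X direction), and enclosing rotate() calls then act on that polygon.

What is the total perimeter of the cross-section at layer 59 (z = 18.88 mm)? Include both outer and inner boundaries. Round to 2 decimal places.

112.28 mm

At z = 18.88 mm: the cube is present — its section is the full 21×28 rectangle (perimeter 98.00 mm); the cylinder at (13.5, 10.5): section is a regular 24-gon, circumradius r=11 (perimeter = 2·24·11.000·sin(180°/24) = 68.92 mm); the 25.5×28.5 cube at (-3.5, 1.5) contributes its full rectangle (perimeter 108.00 mm); Taking the union: the regions partially overlap (shared area 907.59 mm²), so the edge portions inside another operand are dropped and the merged outline is re-measured after clipping — boundary = 112.28 mm; (rotated 85° about Z; rotation is an isometry so areas/perimeters/island counts are preserved). Overall, the cross-section is a single solid region. Total boundary length (outer) = 112.28 mm.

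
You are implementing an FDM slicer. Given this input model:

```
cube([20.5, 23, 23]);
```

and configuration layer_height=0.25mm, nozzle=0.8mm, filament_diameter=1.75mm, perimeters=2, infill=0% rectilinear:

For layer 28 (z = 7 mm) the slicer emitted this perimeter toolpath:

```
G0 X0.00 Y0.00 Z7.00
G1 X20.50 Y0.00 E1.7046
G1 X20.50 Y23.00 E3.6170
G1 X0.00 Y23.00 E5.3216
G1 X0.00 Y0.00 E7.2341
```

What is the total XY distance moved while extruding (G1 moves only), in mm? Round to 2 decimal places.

Sum the Euclidean lengths of each G1 segment: total = 87.00 mm.

87.00 mm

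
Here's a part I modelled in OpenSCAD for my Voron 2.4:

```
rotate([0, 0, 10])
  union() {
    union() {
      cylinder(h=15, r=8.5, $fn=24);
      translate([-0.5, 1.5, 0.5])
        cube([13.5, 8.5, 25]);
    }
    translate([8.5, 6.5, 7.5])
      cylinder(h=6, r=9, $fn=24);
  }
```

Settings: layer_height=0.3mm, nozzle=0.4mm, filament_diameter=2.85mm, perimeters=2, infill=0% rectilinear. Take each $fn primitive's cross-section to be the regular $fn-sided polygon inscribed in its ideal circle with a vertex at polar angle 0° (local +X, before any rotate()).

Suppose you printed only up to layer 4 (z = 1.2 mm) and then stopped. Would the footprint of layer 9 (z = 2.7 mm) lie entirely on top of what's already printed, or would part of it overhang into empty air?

entirely on top

Compare the two slices. At z = 1.2: the r=8.5 cylinder contributes a regular 24-gon of circumradius 8.5 (area = (24/2)·8.500²·sin(360°/24) = 224.40 mm²); the cube at (-0.5, 1.5) is present — its section is the full 13.5×8.5 rectangle (area 114.75 mm²); Taking the union: the regions partially overlap — summed areas 339.15 mm² minus the doubly-counted overlap 46.98 mm² gives 292.17 mm² — area = 292.17 mm²; the cylinder at (8.5, 6.5) is not intersected at this z (z outside [7.5, 13.5]); Combining (union): only the result so far is present, so the union is just that shape — area = 292.17 mm²; (rotated 10° about Z; rotation is an isometry so areas/perimeters/island counts are preserved). At z = 2.7: the r=8.5 cylinder contributes a regular 24-gon of circumradius 8.5 (area = (24/2)·8.500²·sin(360°/24) = 224.40 mm²); the 13.5×8.5 cube at (-0.5, 1.5) contributes its full rectangle (area 114.75 mm²); Combining (union): the regions partially overlap — summed areas 339.15 mm² minus the doubly-counted overlap 46.98 mm² gives 292.17 mm² — area = 292.17 mm²; the cylinder at (8.5, 6.5) is not intersected at this z (z outside [7.5, 13.5]); Taking the union: only that combined region is present, so the union is just that shape — area = 292.17 mm²; (whole slice rotated 10° about Z — lengths, areas and connectivity unchanged). Checking containment: the cross-section at z = 2.7 is a subset of the cross-section at z = 1.2.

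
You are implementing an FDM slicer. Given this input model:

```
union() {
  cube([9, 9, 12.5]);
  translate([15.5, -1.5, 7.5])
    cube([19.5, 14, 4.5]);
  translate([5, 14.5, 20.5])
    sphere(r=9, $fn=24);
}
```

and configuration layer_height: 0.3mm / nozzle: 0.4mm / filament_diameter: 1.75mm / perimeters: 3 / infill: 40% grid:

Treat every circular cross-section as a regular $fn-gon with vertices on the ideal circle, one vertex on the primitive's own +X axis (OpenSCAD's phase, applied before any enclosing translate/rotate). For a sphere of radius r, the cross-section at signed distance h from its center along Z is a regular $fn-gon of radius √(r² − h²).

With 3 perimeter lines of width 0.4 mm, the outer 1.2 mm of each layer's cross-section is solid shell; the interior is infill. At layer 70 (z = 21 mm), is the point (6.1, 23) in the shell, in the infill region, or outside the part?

At z = 21 mm: the cube is absent (z outside [0, 12.5]); the cube at (15.5, -1.5) is not intersected at this z (z outside [7.5, 12]); the r=9 sphere at (5, 14.5) slices to a regular 24-gon of circumradius 8.986 (√(r²−h²) with h=0.5 from center); Merging all regions: only the r=9 sphere at (5, 14.5) is present, so the union is just that shape — 1 connected region. Overall, the cross-section is a single solid region. The nearest boundary edge runs (7.33, 23.18)→(5.00, 23.49); distance from the point to it = 0.34 mm. The point is inside the cross-section, 0.34 mm from the nearest boundary — within the 1.2 mm shell band (3 × 0.4).

shell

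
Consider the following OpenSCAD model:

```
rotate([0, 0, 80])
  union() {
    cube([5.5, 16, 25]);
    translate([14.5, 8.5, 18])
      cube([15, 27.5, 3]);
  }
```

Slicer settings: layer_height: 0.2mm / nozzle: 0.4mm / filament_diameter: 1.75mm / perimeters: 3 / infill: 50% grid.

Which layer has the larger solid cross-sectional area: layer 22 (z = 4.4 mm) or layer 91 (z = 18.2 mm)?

Layer 22 (z = 4.4): the cube (footprint 5.5×16) is included at this height (area 88.00 mm²); the cube at (14.5, 8.5) is absent (z outside [18, 21]); Merging all regions: only the 5.5×16 cube is present, so the union is just that shape — area = 88.00 mm²; (rotated 80° about Z; rotation is an isometry so areas/perimeters/island counts are preserved). So its area = 88.00 mm². Layer 91 (z = 18.2): the cube is present — its section is the full 5.5×16 rectangle (area 88.00 mm²); the cube at (14.5, 8.5) is present — its section is the full 15×27.5 rectangle (area 412.50 mm²); Taking the union: the 2 present regions are separate (no shared area or edge), so areas and boundary lengths simply add and each stays a separate island — area = 500.50 mm²; (rotated 80° about Z; rotation is an isometry so areas/perimeters/island counts are preserved). So its area = 500.50 mm². Layer 91 is larger (500.50 vs 88.00 mm²).

layer 91 (z = 18.2 mm)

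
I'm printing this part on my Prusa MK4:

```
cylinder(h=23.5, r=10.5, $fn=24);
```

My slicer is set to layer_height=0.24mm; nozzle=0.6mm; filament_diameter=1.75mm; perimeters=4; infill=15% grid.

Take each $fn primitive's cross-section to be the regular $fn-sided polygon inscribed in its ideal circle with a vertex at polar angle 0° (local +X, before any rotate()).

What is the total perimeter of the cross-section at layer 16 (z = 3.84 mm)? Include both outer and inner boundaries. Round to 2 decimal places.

65.79 mm

At z = 3.84 mm: the cylinder: section is a regular 24-gon, circumradius r=10.5 (perimeter = 2·24·10.500·sin(180°/24) = 65.79 mm). Overall, the cross-section is a single solid region. Total boundary length (outer) = 65.79 mm.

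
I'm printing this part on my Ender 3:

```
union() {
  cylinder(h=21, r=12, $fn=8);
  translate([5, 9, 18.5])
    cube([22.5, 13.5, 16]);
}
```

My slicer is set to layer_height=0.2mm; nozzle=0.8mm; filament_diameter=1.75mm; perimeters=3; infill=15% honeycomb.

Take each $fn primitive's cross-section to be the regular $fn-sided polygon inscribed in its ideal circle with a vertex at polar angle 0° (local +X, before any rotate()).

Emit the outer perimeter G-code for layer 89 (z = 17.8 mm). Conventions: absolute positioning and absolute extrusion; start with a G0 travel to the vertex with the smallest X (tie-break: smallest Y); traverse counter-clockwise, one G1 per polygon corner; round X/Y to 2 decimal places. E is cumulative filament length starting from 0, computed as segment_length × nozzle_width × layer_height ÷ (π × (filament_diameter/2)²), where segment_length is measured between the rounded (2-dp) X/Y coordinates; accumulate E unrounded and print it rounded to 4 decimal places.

At z = 17.8 mm: the r=12 cylinder contributes a regular 8-gon of circumradius 12; the cube at (5, 9) is absent (z outside [18.5, 34.5]); Combining (union): only the r=12 cylinder is present, so the union is just that shape — 1 connected region. The outline is a single polygon with 8 vertices. Extrusion per mm of travel: 0.8 × 0.2 / (π × 0.875²) = 0.066520. Accumulating E over each segment gives final E = 4.8890.

G0 X-12.00 Y0.00 Z17.80
G1 X-8.49 Y-8.49 E0.6111
G1 X0.00 Y-12.00 E1.2222
G1 X8.49 Y-8.49 E1.8334
G1 X12.00 Y0.00 E2.4445
G1 X8.49 Y8.49 E3.0556
G1 X0.00 Y12.00 E3.6667
G1 X-8.49 Y8.49 E4.2778
G1 X-12.00 Y0.00 E4.8890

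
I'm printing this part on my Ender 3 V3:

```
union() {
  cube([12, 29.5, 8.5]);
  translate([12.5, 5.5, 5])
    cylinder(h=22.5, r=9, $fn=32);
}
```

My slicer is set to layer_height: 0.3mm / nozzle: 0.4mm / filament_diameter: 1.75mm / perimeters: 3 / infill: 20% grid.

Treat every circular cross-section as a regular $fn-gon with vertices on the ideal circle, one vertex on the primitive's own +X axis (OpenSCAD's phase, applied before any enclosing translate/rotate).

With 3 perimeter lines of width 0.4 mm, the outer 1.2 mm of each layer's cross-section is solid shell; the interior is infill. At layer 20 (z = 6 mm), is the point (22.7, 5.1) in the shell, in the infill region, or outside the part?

At z = 6 mm: the 12×29.5 cube contributes its full rectangle; the cylinder at (12.5, 5.5): section is a regular 32-gon, circumradius r=9; Taking the union: the regions partially overlap (shared area 102.02 mm²), so overlapping operands fuse into one piece — 1 connected region. Overall, the cross-section is a single solid region. The nearest boundary edge runs (21.50, 5.50)→(21.33, 3.74); distance from the point to it = 1.23 mm. The point is not inside any of the regions above, so it lies outside the cross-section (1.23 mm from the nearest boundary).

outside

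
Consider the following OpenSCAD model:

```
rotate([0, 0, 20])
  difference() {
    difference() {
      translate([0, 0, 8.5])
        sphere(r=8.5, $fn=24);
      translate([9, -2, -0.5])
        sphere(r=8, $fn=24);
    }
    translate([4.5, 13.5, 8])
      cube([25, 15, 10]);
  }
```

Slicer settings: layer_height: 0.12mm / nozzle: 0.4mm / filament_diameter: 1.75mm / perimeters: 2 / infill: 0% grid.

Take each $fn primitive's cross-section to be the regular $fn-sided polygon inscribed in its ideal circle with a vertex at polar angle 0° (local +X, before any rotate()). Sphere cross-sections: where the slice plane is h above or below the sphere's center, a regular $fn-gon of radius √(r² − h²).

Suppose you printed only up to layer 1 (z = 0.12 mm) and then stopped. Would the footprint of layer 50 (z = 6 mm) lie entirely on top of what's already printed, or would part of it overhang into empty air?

Compare the two slices. At z = 0.12: the sphere: section is a regular 24-gon, circumradius = √(r²−h²) = √(8.5²−8.38²) = 1.423 (area = (24/2)·1.423²·sin(360°/24) = 6.29 mm²); the r=8 sphere at (9, -2) contributes a regular 24-gon of circumradius √(8²−0.62²) = 7.976 (area = (24/2)·7.976²·sin(360°/24) = 197.58 mm²); After the difference (first − rest): starting from the r=8.5 sphere (6.29 mm²), the r=8 sphere at (9, -2) partially overlaps it — only the 0.10 mm² overlap (of its 197.58 mm²) is removed, clipping the outline — area = 6.19 mm²; the cube at (4.5, 13.5) does not reach this height (z outside [8, 18]); Subtracting the remaining from the first: none of the subtracted shapes is present at this height, so that combined region is unchanged — area = 6.19 mm²; (rotated 20° about Z; rotation is an isometry so areas/perimeters/island counts are preserved). At z = 6: the r=8.5 sphere contributes a regular 24-gon of circumradius √(8.5²−2.5²) = 8.124 (area = (24/2)·8.124²·sin(360°/24) = 204.98 mm²); the r=8 sphere at (9, -2) contributes a regular 24-gon of circumradius √(8²−6.5²) = 4.664 (area = (24/2)·4.664²·sin(360°/24) = 67.55 mm²); Taking the first minus the rest: starting from the r=8.5 sphere (204.98 mm²), the r=8 sphere at (9, -2) partially overlaps it — only the 19.88 mm² overlap (of its 67.55 mm²) is removed, clipping the outline — area = 185.10 mm²; the cube at (4.5, 13.5) is absent (z outside [8, 18]); After the difference (first − rest): none of the subtracted shapes is present at this height, so the result so far is unchanged — area = 185.10 mm²; (rotated 20° about Z; rotation is an isometry so areas/perimeters/island counts are preserved). Checking containment: at z = 6 the cross-section extends beyond the z = 0.12 cross-section by about 178.91 mm².

part overhangs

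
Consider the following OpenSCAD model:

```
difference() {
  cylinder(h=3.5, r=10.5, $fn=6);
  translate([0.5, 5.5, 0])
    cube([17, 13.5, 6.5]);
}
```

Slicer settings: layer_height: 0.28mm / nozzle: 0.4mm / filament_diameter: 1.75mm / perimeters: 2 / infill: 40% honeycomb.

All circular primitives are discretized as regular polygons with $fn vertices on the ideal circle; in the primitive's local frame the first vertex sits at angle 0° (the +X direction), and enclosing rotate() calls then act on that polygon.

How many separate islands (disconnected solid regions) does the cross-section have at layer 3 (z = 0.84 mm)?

At z = 0.84 mm: the r=10.5 cylinder contributes a regular 6-gon of circumradius 10.5; the 17×13.5 cube at (0.5, 5.5) contributes its full rectangle; Subtracting the remaining from the first: starting from the r=10.5 cylinder, the 17×13.5 cube at (0.5, 5.5) partially overlaps it — only the 20.80 mm² overlap (of its 229.50 mm²) is removed, clipping the outline — 1 connected region. Overall, the cross-section is a single solid region. Island count = 1.

1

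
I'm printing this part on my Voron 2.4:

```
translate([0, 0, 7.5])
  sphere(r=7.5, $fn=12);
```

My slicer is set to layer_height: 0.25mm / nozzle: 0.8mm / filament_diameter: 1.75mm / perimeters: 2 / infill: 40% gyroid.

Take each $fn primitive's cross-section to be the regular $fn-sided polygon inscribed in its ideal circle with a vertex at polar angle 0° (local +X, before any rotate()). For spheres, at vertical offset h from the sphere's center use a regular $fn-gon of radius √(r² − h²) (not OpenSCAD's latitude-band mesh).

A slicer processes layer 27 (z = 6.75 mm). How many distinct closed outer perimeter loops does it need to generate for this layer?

1

At z = 6.75 mm: the r=7.5 sphere slices to a regular 12-gon of circumradius 7.462 (√(r²−h²) with h=0.75 from center). The result has 1 disconnected region.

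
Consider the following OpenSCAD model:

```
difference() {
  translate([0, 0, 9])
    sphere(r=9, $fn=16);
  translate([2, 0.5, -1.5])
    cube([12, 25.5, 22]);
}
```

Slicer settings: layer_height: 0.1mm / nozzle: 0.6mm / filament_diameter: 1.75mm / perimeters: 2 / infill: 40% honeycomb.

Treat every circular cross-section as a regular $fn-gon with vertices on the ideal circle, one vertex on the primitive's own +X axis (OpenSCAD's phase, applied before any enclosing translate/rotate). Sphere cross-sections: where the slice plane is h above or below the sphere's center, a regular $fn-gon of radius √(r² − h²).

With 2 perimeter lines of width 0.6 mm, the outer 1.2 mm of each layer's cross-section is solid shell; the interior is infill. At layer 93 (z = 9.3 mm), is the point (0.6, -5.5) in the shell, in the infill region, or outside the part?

At z = 9.3 mm: the r=9 sphere contributes a regular 16-gon of circumradius √(9²−0.3²) = 8.995; the cube at (2, 0.5) (footprint 12×25.5) is included at this height; Subtracting the remaining from the first: starting from the r=9 sphere, the 12×25.5 cube at (2, 0.5) partially overlaps it — only the 40.86 mm² overlap (of its 306.00 mm²) is removed, clipping the outline — 1 connected region. Overall, the cross-section is a single solid region. The nearest boundary edge runs (3.44, -8.31)→(-0.00, -8.99); distance from the point to it = 3.31 mm. The point is inside the cross-section and 3.31 mm from the nearest boundary — more than the 1.2 mm shell width (2 × 0.6), so it's in the infill interior.

infill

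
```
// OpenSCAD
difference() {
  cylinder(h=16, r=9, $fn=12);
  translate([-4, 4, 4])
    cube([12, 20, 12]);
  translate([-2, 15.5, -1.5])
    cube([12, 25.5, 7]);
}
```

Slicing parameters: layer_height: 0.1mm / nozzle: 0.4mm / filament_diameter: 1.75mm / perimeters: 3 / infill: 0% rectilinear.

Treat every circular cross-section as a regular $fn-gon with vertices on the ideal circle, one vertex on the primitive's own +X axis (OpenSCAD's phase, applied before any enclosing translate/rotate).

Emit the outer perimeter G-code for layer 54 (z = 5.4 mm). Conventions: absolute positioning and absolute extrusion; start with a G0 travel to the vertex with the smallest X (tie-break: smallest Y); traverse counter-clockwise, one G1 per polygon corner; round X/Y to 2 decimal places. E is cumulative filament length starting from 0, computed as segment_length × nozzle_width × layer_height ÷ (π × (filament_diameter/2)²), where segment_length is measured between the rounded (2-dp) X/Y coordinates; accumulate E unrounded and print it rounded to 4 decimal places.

At z = 5.4 mm: the r=9 cylinder gives a regular 12-gon of circumradius 9 (constant along its height); the 12×20 cube at (-4, 4) contributes its full rectangle; the cube at (-2, 15.5) (footprint 12×25.5) is included at this height; Taking the first minus the rest: starting from the r=9 cylinder, the 12×20 cube at (-4, 4) partially overlaps it — only the 44.75 mm² overlap (of its 240.00 mm²) is removed, clipping the outline; the 12×25.5 cube at (-2, 15.5) misses the remaining region (no effect) — 1 connected region. The outline is a single polygon with 12 vertices. Extrusion per mm of travel: 0.4 × 0.1 / (π × 0.875²) = 0.016630. Accumulating E over each segment gives final E = 0.9608.

G0 X-9.00 Y0.00 Z5.40
G1 X-7.79 Y-4.50 E0.0775
G1 X-4.50 Y-7.79 E0.1549
G1 X0.00 Y-9.00 E0.2324
G1 X4.50 Y-7.79 E0.3099
G1 X7.79 Y-4.50 E0.3872
G1 X9.00 Y0.00 E0.4647
G1 X7.93 Y4.00 E0.5336
G1 X-4.00 Y4.00 E0.7320
G1 X-4.00 Y7.93 E0.7973
G1 X-4.50 Y7.79 E0.8060
G1 X-7.79 Y4.50 E0.8833
G1 X-9.00 Y0.00 E0.9608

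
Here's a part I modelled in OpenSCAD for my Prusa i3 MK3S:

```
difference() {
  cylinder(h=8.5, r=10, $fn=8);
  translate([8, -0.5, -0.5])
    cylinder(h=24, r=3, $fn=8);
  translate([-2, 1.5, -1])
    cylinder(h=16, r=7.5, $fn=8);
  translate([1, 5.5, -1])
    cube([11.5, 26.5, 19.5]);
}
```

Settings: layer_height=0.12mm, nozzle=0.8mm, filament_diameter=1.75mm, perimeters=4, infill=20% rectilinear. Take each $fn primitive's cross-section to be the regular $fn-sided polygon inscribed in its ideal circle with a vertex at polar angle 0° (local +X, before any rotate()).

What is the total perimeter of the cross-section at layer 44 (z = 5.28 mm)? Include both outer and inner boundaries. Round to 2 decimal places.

At z = 5.28 mm: the cylinder: section is a regular 8-gon, circumradius r=10 (perimeter = 2·8·10.000·sin(180°/8) = 61.23 mm); the r=3 cylinder at (8, -0.5) contributes a regular 8-gon of circumradius 3 (perimeter = 2·8·3.000·sin(180°/8) = 18.37 mm); the cylinder at (-2, 1.5): section is a regular 8-gon, circumradius r=7.5 (perimeter = 2·8·7.500·sin(180°/8) = 45.92 mm); the cube at (1, 5.5) is present — its section is the full 11.5×26.5 rectangle (perimeter 76.00 mm); Taking the first minus the rest: starting from the r=10 cylinder, the r=3 cylinder at (8, -0.5) partially overlaps it — only the 20.59 mm² overlap (of its 25.46 mm²) is removed, clipping the outline; the r=7.5 cylinder at (-2, 1.5) partially overlaps it — only the 158.44 mm² overlap (of its 159.10 mm²) is removed, clipping the outline; the 11.5×26.5 cube at (1, 5.5) partially overlaps it — only the 13.23 mm² overlap (of its 304.75 mm²) is removed, clipping the outline — boundary = 94.15 mm. Overall, the cross-section has 2 separate islands. Total boundary length (outer) = 94.15 mm.

94.15 mm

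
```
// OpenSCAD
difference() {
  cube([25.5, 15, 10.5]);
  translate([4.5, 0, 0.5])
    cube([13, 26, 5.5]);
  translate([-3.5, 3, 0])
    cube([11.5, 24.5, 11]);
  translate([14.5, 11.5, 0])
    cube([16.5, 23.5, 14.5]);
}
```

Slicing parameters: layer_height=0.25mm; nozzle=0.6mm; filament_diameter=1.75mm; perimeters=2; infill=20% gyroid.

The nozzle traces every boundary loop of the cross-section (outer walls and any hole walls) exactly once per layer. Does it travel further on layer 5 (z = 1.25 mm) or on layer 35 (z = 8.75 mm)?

Layer 5 (z = 1.25): the cube (footprint 25.5×15) is included at this height (perimeter 81.00 mm); the cube at (4.5, 0) is present — its section is the full 13×26 rectangle (perimeter 78.00 mm); the cube at (-3.5, 3) is present — its section is the full 11.5×24.5 rectangle (perimeter 72.00 mm); the cube at (14.5, 11.5) (footprint 16.5×23.5) is included at this height (perimeter 80.00 mm); After the difference (first − rest): starting from the 25.5×15 cube, the 13×26 cube at (4.5, 0) partially overlaps it — only the 195.00 mm² overlap (of its 338.00 mm²) is removed, clipping the outline; the 11.5×24.5 cube at (-3.5, 3) partially overlaps it — only the 54.00 mm² overlap (of its 281.75 mm²) is removed, clipping the outline; the 16.5×23.5 cube at (14.5, 11.5) partially overlaps it — only the 28.00 mm² overlap (of its 387.75 mm²) is removed, clipping the outline — boundary = 54.00 mm. So its perimeter = 54.00 mm. Layer 35 (z = 8.75): the cube (footprint 25.5×15) is included at this height (perimeter 81.00 mm); the cube at (4.5, 0) is absent (z outside [0.5, 6]); the 11.5×24.5 cube at (-3.5, 3) contributes its full rectangle (perimeter 72.00 mm); the cube at (14.5, 11.5) is present — its section is the full 16.5×23.5 rectangle (perimeter 80.00 mm); Subtracting the remaining from the first: starting from the 25.5×15 cube, the 11.5×24.5 cube at (-3.5, 3) partially overlaps it — only the 96.00 mm² overlap (of its 281.75 mm²) is removed, clipping the outline; the 16.5×23.5 cube at (14.5, 11.5) partially overlaps it — only the 38.50 mm² overlap (of its 387.75 mm²) is removed, clipping the outline — boundary = 81.00 mm. So its perimeter = 81.00 mm. Layer 35 is larger (81.00 vs 54.00 mm).

layer 35 (z = 8.75 mm)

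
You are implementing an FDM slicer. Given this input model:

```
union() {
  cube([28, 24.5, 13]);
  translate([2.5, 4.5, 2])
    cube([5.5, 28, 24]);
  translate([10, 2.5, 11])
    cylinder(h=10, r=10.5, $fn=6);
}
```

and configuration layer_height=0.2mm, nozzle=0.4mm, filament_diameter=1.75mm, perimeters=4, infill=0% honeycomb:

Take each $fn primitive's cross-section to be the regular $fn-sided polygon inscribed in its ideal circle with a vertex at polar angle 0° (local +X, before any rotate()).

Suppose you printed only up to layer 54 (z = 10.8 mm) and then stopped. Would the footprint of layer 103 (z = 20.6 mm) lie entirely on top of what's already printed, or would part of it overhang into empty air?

part overhangs

Compare the two slices. At z = 10.8: the 28×24.5 cube contributes its full rectangle (area 686.00 mm²); the 5.5×28 cube at (2.5, 4.5) contributes its full rectangle (area 154.00 mm²); the cylinder at (10, 2.5) is not intersected at this z (z outside [11, 21]); Combining (union): the regions partially overlap — summed areas 840.00 mm² minus the doubly-counted overlap 110.00 mm² gives 730.00 mm² — area = 730.00 mm². At z = 20.6: the cube is not intersected at this z (z outside [0, 13]); the cube at (2.5, 4.5) (footprint 5.5×28) is included at this height (area 154.00 mm²); the cylinder at (10, 2.5): section is a regular 6-gon, circumradius r=10.5 (area = (6/2)·10.500²·sin(360°/6) = 286.44 mm²); Taking the union: the regions partially overlap — summed areas 440.44 mm² minus the doubly-counted overlap 34.63 mm² gives 405.81 mm² — area = 405.81 mm². Checking containment: at z = 20.6 the cross-section extends beyond the z = 10.8 cross-section by about 94.76 mm².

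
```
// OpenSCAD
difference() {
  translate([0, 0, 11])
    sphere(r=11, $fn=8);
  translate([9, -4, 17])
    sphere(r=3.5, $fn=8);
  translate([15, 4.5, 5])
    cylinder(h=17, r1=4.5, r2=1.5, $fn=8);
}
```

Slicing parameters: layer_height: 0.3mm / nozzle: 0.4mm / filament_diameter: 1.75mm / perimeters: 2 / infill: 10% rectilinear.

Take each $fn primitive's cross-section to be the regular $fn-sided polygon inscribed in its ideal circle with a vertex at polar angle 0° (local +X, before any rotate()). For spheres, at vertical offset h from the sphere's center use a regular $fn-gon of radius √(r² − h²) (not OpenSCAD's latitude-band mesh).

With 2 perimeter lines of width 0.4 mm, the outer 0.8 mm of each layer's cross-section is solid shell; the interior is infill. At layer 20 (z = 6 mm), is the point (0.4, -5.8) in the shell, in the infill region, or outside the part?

infill

At z = 6 mm: the sphere: section is a regular 8-gon, circumradius = √(r²−h²) = √(11²−5²) = 9.798; the sphere at (9, -4) does not reach this height (|z−center|=11.000 > r=3.5); the cone at (15, 4.5) (r1=4.5→r2=1.5) has section circumradius 4.324 here — a regular 8-gon; After the difference (first − rest): starting from the r=11 sphere, the cone at (15, 4.5) misses the remaining region (no effect) — 1 connected region. Overall, the cross-section is a single solid region. The nearest boundary edge runs (6.93, -6.93)→(-0.00, -9.80); distance from the point to it = 3.54 mm. The point is inside the cross-section and 3.54 mm from the nearest boundary — more than the 0.8 mm shell width (2 × 0.4), so it's in the infill interior.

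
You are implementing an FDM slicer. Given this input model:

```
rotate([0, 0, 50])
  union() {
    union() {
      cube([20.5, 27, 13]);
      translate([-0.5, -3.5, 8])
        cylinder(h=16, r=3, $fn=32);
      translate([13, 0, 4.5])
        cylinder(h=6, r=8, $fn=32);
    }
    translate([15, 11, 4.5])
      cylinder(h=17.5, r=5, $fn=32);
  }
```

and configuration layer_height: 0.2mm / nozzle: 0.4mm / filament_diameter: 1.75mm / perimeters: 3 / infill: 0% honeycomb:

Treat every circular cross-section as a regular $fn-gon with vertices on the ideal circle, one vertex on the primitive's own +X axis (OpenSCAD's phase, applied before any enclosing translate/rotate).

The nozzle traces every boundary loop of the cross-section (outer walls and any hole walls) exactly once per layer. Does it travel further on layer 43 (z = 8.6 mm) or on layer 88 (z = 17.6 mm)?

Layer 43 (z = 8.6): the 20.5×27 cube contributes its full rectangle (perimeter 95.00 mm); the r=3 cylinder at (-0.5, -3.5) contributes a regular 32-gon of circumradius 3 (perimeter = 2·32·3.000·sin(180°/32) = 18.82 mm); the r=8 cylinder at (13, 0) contributes a regular 32-gon of circumradius 8 (perimeter = 2·32·8.000·sin(180°/32) = 50.18 mm); Combining (union): the regions partially overlap (shared area 99.03 mm²), so the edge portions inside another operand are dropped and the merged outline is re-measured after clipping — boundary = 123.47 mm; the r=5 cylinder at (15, 11) gives a regular 32-gon of circumradius 5 (constant along its height) (perimeter = 2·32·5.000·sin(180°/32) = 31.37 mm); Taking the union: the r=5 cylinder at (15, 11) lies entirely inside that combined region, so the union is just that combined region — boundary = 123.47 mm; (whole slice rotated 50° about Z — lengths, areas and connectivity unchanged). So its perimeter = 123.47 mm. Layer 88 (z = 17.6): the cube is not intersected at this z (z outside [0, 13]); the r=3 cylinder at (-0.5, -3.5) contributes a regular 32-gon of circumradius 3 (perimeter = 2·32·3.000·sin(180°/32) = 18.82 mm); the cylinder at (13, 0) is absent (z outside [4.5, 10.5]); Combining (union): only the r=3 cylinder at (-0.5, -3.5) is present, so the union is just that shape — boundary = 18.82 mm; the r=5 cylinder at (15, 11) gives a regular 32-gon of circumradius 5 (constant along its height) (perimeter = 2·32·5.000·sin(180°/32) = 31.37 mm); Taking the union: the 2 present regions are separate (no shared area or edge), so areas and boundary lengths simply add and each stays a separate island — boundary = 50.18 mm; (whole slice rotated 50° about Z — lengths, areas and connectivity unchanged). So its perimeter = 50.18 mm. Layer 43 is larger (123.47 vs 50.18 mm).

layer 43 (z = 8.6 mm)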